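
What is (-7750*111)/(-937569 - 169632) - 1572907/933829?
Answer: -312732602019/344645467543 ≈ -0.90740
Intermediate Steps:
(-7750*111)/(-937569 - 169632) - 1572907/933829 = -860250/(-1107201) - 1572907*1/933829 = -860250*(-1/1107201) - 1572907/933829 = 286750/369067 - 1572907/933829 = -312732602019/344645467543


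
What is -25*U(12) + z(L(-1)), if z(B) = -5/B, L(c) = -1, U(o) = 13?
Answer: -320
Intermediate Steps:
-25*U(12) + z(L(-1)) = -25*13 - 5/(-1) = -325 - 5*(-1) = -325 + 5 = -320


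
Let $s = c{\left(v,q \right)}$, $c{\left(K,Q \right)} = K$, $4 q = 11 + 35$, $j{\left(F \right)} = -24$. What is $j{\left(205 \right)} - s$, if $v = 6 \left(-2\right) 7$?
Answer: $60$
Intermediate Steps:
$v = -84$ ($v = \left(-12\right) 7 = -84$)
$q = \frac{23}{2}$ ($q = \frac{11 + 35}{4} = \frac{1}{4} \cdot 46 = \frac{23}{2} \approx 11.5$)
$s = -84$
$j{\left(205 \right)} - s = -24 - -84 = -24 + 84 = 60$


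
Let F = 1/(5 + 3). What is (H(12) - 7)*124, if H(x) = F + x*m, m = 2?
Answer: 4247/2 ≈ 2123.5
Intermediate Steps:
F = ⅛ (F = 1/8 = ⅛ ≈ 0.12500)
H(x) = ⅛ + 2*x (H(x) = ⅛ + x*2 = ⅛ + 2*x)
(H(12) - 7)*124 = ((⅛ + 2*12) - 7)*124 = ((⅛ + 24) - 7)*124 = (193/8 - 7)*124 = (137/8)*124 = 4247/2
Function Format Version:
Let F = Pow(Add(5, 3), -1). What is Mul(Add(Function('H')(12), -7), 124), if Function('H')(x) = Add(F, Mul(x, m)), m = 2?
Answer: Rational(4247, 2) ≈ 2123.5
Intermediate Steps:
F = Rational(1, 8) (F = Pow(8, -1) = Rational(1, 8) ≈ 0.12500)
Function('H')(x) = Add(Rational(1, 8), Mul(2, x)) (Function('H')(x) = Add(Rational(1, 8), Mul(x, 2)) = Add(Rational(1, 8), Mul(2, x)))
Mul(Add(Function('H')(12), -7), 124) = Mul(Add(Add(Rational(1, 8), Mul(2, 12)), -7), 124) = Mul(Add(Add(Rational(1, 8), 24), -7), 124) = Mul(Add(Rational(193, 8), -7), 124) = Mul(Rational(137, 8), 124) = Rational(4247, 2)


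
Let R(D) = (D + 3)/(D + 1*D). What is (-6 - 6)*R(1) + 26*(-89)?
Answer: -2338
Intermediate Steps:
R(D) = (3 + D)/(2*D) (R(D) = (3 + D)/(D + D) = (3 + D)/((2*D)) = (3 + D)*(1/(2*D)) = (3 + D)/(2*D))
(-6 - 6)*R(1) + 26*(-89) = (-6 - 6)*((½)*(3 + 1)/1) + 26*(-89) = -6*4 - 2314 = -12*2 - 2314 = -24 - 2314 = -2338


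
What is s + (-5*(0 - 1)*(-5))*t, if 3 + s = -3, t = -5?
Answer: 119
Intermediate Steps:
s = -6 (s = -3 - 3 = -6)
s + (-5*(0 - 1)*(-5))*t = -6 - 5*(0 - 1)*(-5)*(-5) = -6 - (-5)*(-5)*(-5) = -6 - 5*5*(-5) = -6 - 25*(-5) = -6 + 125 = 119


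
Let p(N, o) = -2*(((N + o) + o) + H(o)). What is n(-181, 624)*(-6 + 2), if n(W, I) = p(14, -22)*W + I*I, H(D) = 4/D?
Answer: -16651808/11 ≈ -1.5138e+6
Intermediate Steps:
p(N, o) = -8/o - 4*o - 2*N (p(N, o) = -2*(((N + o) + o) + 4/o) = -2*((N + 2*o) + 4/o) = -2*(N + 2*o + 4/o) = -8/o - 4*o - 2*N)
n(W, I) = I**2 + 664*W/11 (n(W, I) = (-8/(-22) - 4*(-22) - 2*14)*W + I*I = (-8*(-1/22) + 88 - 28)*W + I**2 = (4/11 + 88 - 28)*W + I**2 = 664*W/11 + I**2 = I**2 + 664*W/11)
n(-181, 624)*(-6 + 2) = (624**2 + (664/11)*(-181))*(-6 + 2) = (389376 - 120184/11)*(-4) = (4162952/11)*(-4) = -16651808/11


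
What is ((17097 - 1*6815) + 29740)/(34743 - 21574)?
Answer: 40022/13169 ≈ 3.0391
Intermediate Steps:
((17097 - 1*6815) + 29740)/(34743 - 21574) = ((17097 - 6815) + 29740)/13169 = (10282 + 29740)*(1/13169) = 40022*(1/13169) = 40022/13169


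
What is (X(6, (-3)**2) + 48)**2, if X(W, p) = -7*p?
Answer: 225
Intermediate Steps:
(X(6, (-3)**2) + 48)**2 = (-7*(-3)**2 + 48)**2 = (-7*9 + 48)**2 = (-63 + 48)**2 = (-15)**2 = 225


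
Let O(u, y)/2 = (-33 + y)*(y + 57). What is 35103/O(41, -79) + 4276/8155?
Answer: 43905299/5741120 ≈ 7.6475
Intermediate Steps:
O(u, y) = 2*(-33 + y)*(57 + y) (O(u, y) = 2*((-33 + y)*(y + 57)) = 2*((-33 + y)*(57 + y)) = 2*(-33 + y)*(57 + y))
35103/O(41, -79) + 4276/8155 = 35103/(-3762 + 2*(-79)² + 48*(-79)) + 4276/8155 = 35103/(-3762 + 2*6241 - 3792) + 4276*(1/8155) = 35103/(-3762 + 12482 - 3792) + 4276/8155 = 35103/4928 + 4276/8155 = 43905299/5741120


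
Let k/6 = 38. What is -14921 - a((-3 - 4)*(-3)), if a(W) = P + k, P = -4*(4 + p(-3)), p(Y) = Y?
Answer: -15145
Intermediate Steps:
k = 228 (k = 6*38 = 228)
P = -4 (P = -4*(4 - 3) = -4*1 = -4)
a(W) = 224 (a(W) = -4 + 228 = 224)
-14921 - a((-3 - 4)*(-3)) = -14921 - 1*224 = -14921 - 224 = -15145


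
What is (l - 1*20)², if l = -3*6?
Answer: 1444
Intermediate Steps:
l = -18
(l - 1*20)² = (-18 - 1*20)² = (-18 - 20)² = (-38)² = 1444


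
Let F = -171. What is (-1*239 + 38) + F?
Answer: -372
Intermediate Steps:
(-1*239 + 38) + F = (-1*239 + 38) - 171 = (-239 + 38) - 171 = -201 - 171 = -372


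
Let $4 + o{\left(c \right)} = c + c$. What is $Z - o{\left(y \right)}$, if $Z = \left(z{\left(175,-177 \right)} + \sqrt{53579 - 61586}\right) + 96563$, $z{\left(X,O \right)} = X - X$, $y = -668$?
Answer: $97903 + i \sqrt{8007} \approx 97903.0 + 89.482 i$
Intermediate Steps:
$z{\left(X,O \right)} = 0$
$o{\left(c \right)} = -4 + 2 c$ ($o{\left(c \right)} = -4 + \left(c + c\right) = -4 + 2 c$)
$Z = 96563 + i \sqrt{8007}$ ($Z = \left(0 + \sqrt{53579 - 61586}\right) + 96563 = \left(0 + \sqrt{-8007}\right) + 96563 = \left(0 + i \sqrt{8007}\right) + 96563 = i \sqrt{8007} + 96563 = 96563 + i \sqrt{8007} \approx 96563.0 + 89.482 i$)
$Z - o{\left(y \right)} = \left(96563 + i \sqrt{8007}\right) - \left(-4 + 2 \left(-668\right)\right) = \left(96563 + i \sqrt{8007}\right) - \left(-4 - 1336\right) = \left(96563 + i \sqrt{8007}\right) - -1340 = \left(96563 + i \sqrt{8007}\right) + 1340 = 97903 + i \sqrt{8007}$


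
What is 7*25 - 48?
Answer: 127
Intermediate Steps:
7*25 - 48 = 175 - 48 = 127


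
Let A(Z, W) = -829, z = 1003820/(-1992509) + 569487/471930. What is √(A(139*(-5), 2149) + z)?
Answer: I*√81376568924428178038447710/313441590790 ≈ 28.78*I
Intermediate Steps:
z = 220325066761/313441590790 (z = 1003820*(-1/1992509) + 569487*(1/471930) = -1003820/1992509 + 189829/157310 = 220325066761/313441590790 ≈ 0.70292)
√(A(139*(-5), 2149) + z) = √(-829 + 220325066761/313441590790) = √(-259622753698149/313441590790) = I*√81376568924428178038447710/313441590790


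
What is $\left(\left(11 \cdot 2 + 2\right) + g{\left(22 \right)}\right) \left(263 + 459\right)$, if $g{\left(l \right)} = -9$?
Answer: $10830$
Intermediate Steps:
$\left(\left(11 \cdot 2 + 2\right) + g{\left(22 \right)}\right) \left(263 + 459\right) = \left(\left(11 \cdot 2 + 2\right) - 9\right) \left(263 + 459\right) = \left(\left(22 + 2\right) - 9\right) 722 = \left(24 - 9\right) 722 = 15 \cdot 722 = 10830$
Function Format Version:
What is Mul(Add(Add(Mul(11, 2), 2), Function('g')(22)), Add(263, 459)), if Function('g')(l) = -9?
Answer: 10830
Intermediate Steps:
Mul(Add(Add(Mul(11, 2), 2), Function('g')(22)), Add(263, 459)) = Mul(Add(Add(Mul(11, 2), 2), -9), Add(263, 459)) = Mul(Add(Add(22, 2), -9), 722) = Mul(Add(24, -9), 722) = Mul(15, 722) = 10830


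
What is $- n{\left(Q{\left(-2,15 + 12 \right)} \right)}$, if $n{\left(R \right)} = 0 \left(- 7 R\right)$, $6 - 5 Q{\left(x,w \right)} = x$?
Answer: $0$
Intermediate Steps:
$Q{\left(x,w \right)} = \frac{6}{5} - \frac{x}{5}$
$n{\left(R \right)} = 0$
$- n{\left(Q{\left(-2,15 + 12 \right)} \right)} = \left(-1\right) 0 = 0$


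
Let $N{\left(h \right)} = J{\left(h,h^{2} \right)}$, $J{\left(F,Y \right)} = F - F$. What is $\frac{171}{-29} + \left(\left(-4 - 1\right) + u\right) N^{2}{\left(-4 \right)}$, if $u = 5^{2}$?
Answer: $- \frac{171}{29} \approx -5.8966$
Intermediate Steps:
$J{\left(F,Y \right)} = 0$
$N{\left(h \right)} = 0$
$u = 25$
$\frac{171}{-29} + \left(\left(-4 - 1\right) + u\right) N^{2}{\left(-4 \right)} = \frac{171}{-29} + \left(\left(-4 - 1\right) + 25\right) 0^{2} = 171 \left(- \frac{1}{29}\right) + \left(-5 + 25\right) 0 = - \frac{171}{29} + 20 \cdot 0 = - \frac{171}{29} + 0 = - \frac{171}{29}$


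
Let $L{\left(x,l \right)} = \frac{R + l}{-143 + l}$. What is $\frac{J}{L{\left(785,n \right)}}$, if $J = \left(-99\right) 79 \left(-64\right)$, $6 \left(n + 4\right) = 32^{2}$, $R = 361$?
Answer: $\frac{35538624}{1583} \approx 22450.0$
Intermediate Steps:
$n = \frac{500}{3}$ ($n = -4 + \frac{32^{2}}{6} = -4 + \frac{1}{6} \cdot 1024 = -4 + \frac{512}{3} = \frac{500}{3} \approx 166.67$)
$L{\left(x,l \right)} = \frac{361 + l}{-143 + l}$
$J = 500544$ ($J = \left(-7821\right) \left(-64\right) = 500544$)
$\frac{J}{L{\left(785,n \right)}} = \frac{500544}{\frac{1}{-143 + \frac{500}{3}} \left(361 + \frac{500}{3}\right)} = \frac{500544}{\frac{1}{\frac{71}{3}} \cdot \frac{1583}{3}} = \frac{500544}{\frac{3}{71} \cdot \frac{1583}{3}} = \frac{500544}{\frac{1583}{71}} = 500544 \cdot \frac{71}{1583} = \frac{35538624}{1583}$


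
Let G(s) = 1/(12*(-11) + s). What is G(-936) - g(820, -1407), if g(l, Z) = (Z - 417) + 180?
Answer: 1755791/1068 ≈ 1644.0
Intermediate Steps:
g(l, Z) = -237 + Z (g(l, Z) = (-417 + Z) + 180 = -237 + Z)
G(s) = 1/(-132 + s)
G(-936) - g(820, -1407) = 1/(-132 - 936) - (-237 - 1407) = 1/(-1068) - 1*(-1644) = -1/1068 + 1644 = 1755791/1068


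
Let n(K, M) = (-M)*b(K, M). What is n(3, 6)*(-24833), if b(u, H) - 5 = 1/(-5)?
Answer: 3575952/5 ≈ 7.1519e+5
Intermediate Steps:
b(u, H) = 24/5 (b(u, H) = 5 + 1/(-5) = 5 - ⅕ = 24/5)
n(K, M) = -24*M/5 (n(K, M) = -M*(24/5) = -24*M/5)
n(3, 6)*(-24833) = -24/5*6*(-24833) = -144/5*(-24833) = 3575952/5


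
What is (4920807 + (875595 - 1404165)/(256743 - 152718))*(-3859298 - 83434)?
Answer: -134548731129470724/6935 ≈ -1.9401e+13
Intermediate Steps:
(4920807 + (875595 - 1404165)/(256743 - 152718))*(-3859298 - 83434) = (4920807 - 528570/104025)*(-3942732) = (4920807 - 528570*1/104025)*(-3942732) = (4920807 - 35238/6935)*(-3942732) = (34125761307/6935)*(-3942732) = -134548731129470724/6935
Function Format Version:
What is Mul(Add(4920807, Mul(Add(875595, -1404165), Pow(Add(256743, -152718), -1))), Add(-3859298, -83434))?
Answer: Rational(-134548731129470724, 6935) ≈ -1.9401e+13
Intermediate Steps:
Mul(Add(4920807, Mul(Add(875595, -1404165), Pow(Add(256743, -152718), -1))), Add(-3859298, -83434)) = Mul(Add(4920807, Mul(-528570, Pow(104025, -1))), -3942732) = Mul(Add(4920807, Mul(-528570, Rational(1, 104025))), -3942732) = Mul(Add(4920807, Rational(-35238, 6935)), -3942732) = Mul(Rational(34125761307, 6935), -3942732) = Rational(-134548731129470724, 6935)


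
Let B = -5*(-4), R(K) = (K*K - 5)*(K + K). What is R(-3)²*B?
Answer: 11520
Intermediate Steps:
R(K) = 2*K*(-5 + K²) (R(K) = (K² - 5)*(2*K) = (-5 + K²)*(2*K) = 2*K*(-5 + K²))
B = 20
R(-3)²*B = (2*(-3)*(-5 + (-3)²))²*20 = (2*(-3)*(-5 + 9))²*20 = (2*(-3)*4)²*20 = (-24)²*20 = 576*20 = 11520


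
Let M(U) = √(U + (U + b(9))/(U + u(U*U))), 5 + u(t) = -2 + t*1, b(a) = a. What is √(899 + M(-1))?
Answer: √(44051 + 7*I*√105)/7 ≈ 29.983 + 0.024411*I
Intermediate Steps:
u(t) = -7 + t (u(t) = -5 + (-2 + t*1) = -5 + (-2 + t) = -7 + t)
M(U) = √(U + (9 + U)/(-7 + U + U²)) (M(U) = √(U + (U + 9)/(U + (-7 + U*U))) = √(U + (9 + U)/(U + (-7 + U²))) = √(U + (9 + U)/(-7 + U + U²)))
√(899 + M(-1)) = √(899 + √((9 - 1 - (-7 - 1 + (-1)²))/(-7 - 1 + (-1)²))) = √(899 + √((9 - 1 - (-7 - 1 + 1))/(-7 - 1 + 1))) = √(899 + √((9 - 1 - 1*(-7))/(-7))) = √(899 + √(-(9 - 1 + 7)/7)) = √(899 + √(-⅐*15)) = √(899 + √(-15/7)) = √(899 + I*√105/7)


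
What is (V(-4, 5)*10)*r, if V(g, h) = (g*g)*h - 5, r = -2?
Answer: -1500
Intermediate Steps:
V(g, h) = -5 + h*g² (V(g, h) = g²*h - 5 = h*g² - 5 = -5 + h*g²)
(V(-4, 5)*10)*r = ((-5 + 5*(-4)²)*10)*(-2) = ((-5 + 5*16)*10)*(-2) = ((-5 + 80)*10)*(-2) = (75*10)*(-2) = 750*(-2) = -1500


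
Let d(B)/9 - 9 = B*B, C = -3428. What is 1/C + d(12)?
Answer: 4720355/3428 ≈ 1377.0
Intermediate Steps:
d(B) = 81 + 9*B**2 (d(B) = 81 + 9*(B*B) = 81 + 9*B**2)
1/C + d(12) = 1/(-3428) + (81 + 9*12**2) = -1/3428 + (81 + 9*144) = -1/3428 + (81 + 1296) = -1/3428 + 1377 = 4720355/3428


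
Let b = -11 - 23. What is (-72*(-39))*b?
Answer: -95472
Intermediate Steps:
b = -34
(-72*(-39))*b = -72*(-39)*(-34) = 2808*(-34) = -95472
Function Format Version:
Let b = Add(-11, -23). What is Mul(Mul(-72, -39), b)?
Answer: -95472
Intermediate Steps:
b = -34
Mul(Mul(-72, -39), b) = Mul(Mul(-72, -39), -34) = Mul(2808, -34) = -95472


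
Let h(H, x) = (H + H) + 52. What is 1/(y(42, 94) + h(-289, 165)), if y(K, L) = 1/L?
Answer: -94/49443 ≈ -0.0019012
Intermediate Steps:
h(H, x) = 52 + 2*H (h(H, x) = 2*H + 52 = 52 + 2*H)
1/(y(42, 94) + h(-289, 165)) = 1/(1/94 + (52 + 2*(-289))) = 1/(1/94 + (52 - 578)) = 1/(1/94 - 526) = 1/(-49443/94) = -94/49443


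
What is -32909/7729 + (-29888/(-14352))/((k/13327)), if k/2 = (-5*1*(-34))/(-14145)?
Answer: -1972232194190/1708109 ≈ -1.1546e+6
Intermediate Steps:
k = -68/2829 (k = 2*((-5*1*(-34))/(-14145)) = 2*(-5*(-34)*(-1/14145)) = 2*(170*(-1/14145)) = 2*(-34/2829) = -68/2829 ≈ -0.024037)
-32909/7729 + (-29888/(-14352))/((k/13327)) = -32909/7729 + (-29888/(-14352))/((-68/2829/13327)) = -32909*1/7729 + (-29888*(-1/14352))/((-68/2829*1/13327)) = -32909/7729 + 1868/(897*(-68/37702083)) = -32909/7729 + (1868/897)*(-37702083/68) = -32909/7729 - 255172069/221 = -1972232194190/1708109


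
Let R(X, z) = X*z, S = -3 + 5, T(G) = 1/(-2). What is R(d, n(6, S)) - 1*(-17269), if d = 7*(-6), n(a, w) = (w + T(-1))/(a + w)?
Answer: 138089/8 ≈ 17261.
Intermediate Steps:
T(G) = -½
S = 2
n(a, w) = (-½ + w)/(a + w) (n(a, w) = (w - ½)/(a + w) = (-½ + w)/(a + w))
d = -42
R(d, n(6, S)) - 1*(-17269) = -42*(-½ + 2)/(6 + 2) - 1*(-17269) = -42*3/(8*2) + 17269 = -21*3/(4*2) + 17269 = -42*3/16 + 17269 = -63/8 + 17269 = 138089/8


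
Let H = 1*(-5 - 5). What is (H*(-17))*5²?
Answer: 4250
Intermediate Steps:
H = -10 (H = 1*(-10) = -10)
(H*(-17))*5² = -10*(-17)*5² = 170*25 = 4250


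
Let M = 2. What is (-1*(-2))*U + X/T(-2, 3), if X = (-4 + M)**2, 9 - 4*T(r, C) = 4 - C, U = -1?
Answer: 0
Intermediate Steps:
T(r, C) = 5/4 + C/4 (T(r, C) = 9/4 - (4 - C)/4 = 9/4 + (-1 + C/4) = 5/4 + C/4)
X = 4 (X = (-4 + 2)**2 = (-2)**2 = 4)
(-1*(-2))*U + X/T(-2, 3) = -1*(-2)*(-1) + 4/(5/4 + (1/4)*3) = 2*(-1) + 4/(5/4 + 3/4) = -2 + 4/2 = -2 + 4*(1/2) = -2 + 2 = 0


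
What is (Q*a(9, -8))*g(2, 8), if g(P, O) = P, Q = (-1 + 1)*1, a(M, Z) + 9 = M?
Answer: 0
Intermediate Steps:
a(M, Z) = -9 + M
Q = 0 (Q = 0*1 = 0)
(Q*a(9, -8))*g(2, 8) = (0*(-9 + 9))*2 = (0*0)*2 = 0*2 = 0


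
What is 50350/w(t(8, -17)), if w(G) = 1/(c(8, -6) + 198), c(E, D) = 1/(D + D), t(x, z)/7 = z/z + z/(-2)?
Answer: 59790625/6 ≈ 9.9651e+6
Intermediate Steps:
t(x, z) = 7 - 7*z/2 (t(x, z) = 7*(z/z + z/(-2)) = 7*(1 + z*(-½)) = 7*(1 - z/2) = 7 - 7*z/2)
c(E, D) = 1/(2*D)
w(G) = 12/2375 (w(G) = 1/((½)/(-6) + 198) = 1/((½)*(-⅙) + 198) = 1/(-1/12 + 198) = 1/(2375/12) = 12/2375)
50350/w(t(8, -17)) = 50350/(12/2375) = 50350*(2375/12) = 59790625/6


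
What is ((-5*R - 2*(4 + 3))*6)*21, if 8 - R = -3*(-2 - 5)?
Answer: 6426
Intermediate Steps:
R = -13 (R = 8 - (-3)*(-2 - 5) = 8 - (-3)*(-7) = 8 - 1*21 = 8 - 21 = -13)
((-5*R - 2*(4 + 3))*6)*21 = ((-5*(-13) - 2*(4 + 3))*6)*21 = ((65 - 2*7)*6)*21 = ((65 - 14)*6)*21 = (51*6)*21 = 306*21 = 6426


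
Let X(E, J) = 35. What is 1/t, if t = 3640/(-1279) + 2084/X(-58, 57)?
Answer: 44765/2538036 ≈ 0.017638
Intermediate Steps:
t = 2538036/44765 (t = 3640/(-1279) + 2084/35 = 3640*(-1/1279) + 2084*(1/35) = -3640/1279 + 2084/35 = 2538036/44765 ≈ 56.697)
1/t = 1/(2538036/44765) = 44765/2538036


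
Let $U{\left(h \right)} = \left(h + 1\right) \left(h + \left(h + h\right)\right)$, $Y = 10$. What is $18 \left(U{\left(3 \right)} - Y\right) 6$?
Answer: $2808$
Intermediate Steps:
$U{\left(h \right)} = 3 h \left(1 + h\right)$ ($U{\left(h \right)} = \left(1 + h\right) \left(h + 2 h\right) = \left(1 + h\right) 3 h = 3 h \left(1 + h\right)$)
$18 \left(U{\left(3 \right)} - Y\right) 6 = 18 \left(3 \cdot 3 \left(1 + 3\right) - 10\right) 6 = 18 \left(3 \cdot 3 \cdot 4 - 10\right) 6 = 18 \left(36 - 10\right) 6 = 18 \cdot 26 \cdot 6 = 468 \cdot 6 = 2808$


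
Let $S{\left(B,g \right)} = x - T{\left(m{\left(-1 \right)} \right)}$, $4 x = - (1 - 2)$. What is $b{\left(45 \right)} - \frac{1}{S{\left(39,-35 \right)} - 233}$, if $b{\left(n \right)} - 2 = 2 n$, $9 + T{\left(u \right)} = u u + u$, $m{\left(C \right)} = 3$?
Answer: $\frac{86760}{943} \approx 92.004$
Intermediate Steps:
$T{\left(u \right)} = -9 + u + u^{2}$ ($T{\left(u \right)} = -9 + \left(u u + u\right) = -9 + \left(u^{2} + u\right) = -9 + \left(u + u^{2}\right) = -9 + u + u^{2}$)
$x = \frac{1}{4}$ ($x = \frac{\left(-1\right) \left(1 - 2\right)}{4} = \frac{\left(-1\right) \left(-1\right)}{4} = \frac{1}{4} \cdot 1 = \frac{1}{4} \approx 0.25$)
$S{\left(B,g \right)} = - \frac{11}{4}$ ($S{\left(B,g \right)} = \frac{1}{4} - \left(-9 + 3 + 3^{2}\right) = \frac{1}{4} - \left(-9 + 3 + 9\right) = \frac{1}{4} - 3 = - \frac{11}{4}$)
$b{\left(n \right)} = 2 + 2 n$
$b{\left(45 \right)} - \frac{1}{S{\left(39,-35 \right)} - 233} = \left(2 + 2 \cdot 45\right) - \frac{1}{- \frac{11}{4} - 233} = \left(2 + 90\right) - \frac{1}{- \frac{943}{4}} = 92 - - \frac{4}{943} = 92 + \frac{4}{943} = \frac{86760}{943}$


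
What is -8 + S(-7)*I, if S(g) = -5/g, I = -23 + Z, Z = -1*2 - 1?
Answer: -186/7 ≈ -26.571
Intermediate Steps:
Z = -3 (Z = -2 - 1 = -3)
I = -26 (I = -23 - 3 = -26)
-8 + S(-7)*I = -8 - 5/(-7)*(-26) = -8 - 5*(-⅐)*(-26) = -8 + (5/7)*(-26) = -8 - 130/7 = -186/7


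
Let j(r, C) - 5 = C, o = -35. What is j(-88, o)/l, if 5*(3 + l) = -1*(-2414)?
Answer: -150/2399 ≈ -0.062526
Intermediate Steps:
j(r, C) = 5 + C
l = 2399/5 (l = -3 + (-1*(-2414))/5 = -3 + (1/5)*2414 = -3 + 2414/5 = 2399/5 ≈ 479.80)
j(-88, o)/l = (5 - 35)/(2399/5) = -30*5/2399 = -150/2399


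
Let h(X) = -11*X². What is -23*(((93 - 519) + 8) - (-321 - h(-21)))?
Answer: 113804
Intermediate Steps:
-23*(((93 - 519) + 8) - (-321 - h(-21))) = -23*(((93 - 519) + 8) - (-321 - (-11)*(-21)²)) = -23*((-426 + 8) - (-321 - (-11)*441)) = -23*(-418 - (-321 - 1*(-4851))) = -23*(-418 - (-321 + 4851)) = -23*(-418 - 1*4530) = -23*(-418 - 4530) = -23*(-4948) = 113804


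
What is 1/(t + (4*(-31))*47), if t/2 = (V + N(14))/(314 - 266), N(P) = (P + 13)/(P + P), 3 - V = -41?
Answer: -672/3915157 ≈ -0.00017164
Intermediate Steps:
V = 44 (V = 3 - 1*(-41) = 3 + 41 = 44)
N(P) = (13 + P)/(2*P) (N(P) = (13 + P)/((2*P)) = (13 + P)*(1/(2*P)) = (13 + P)/(2*P))
t = 1259/672 (t = 2*((44 + (1/2)*(13 + 14)/14)/(314 - 266)) = 2*((44 + (1/2)*(1/14)*27)/48) = 2*((44 + 27/28)*(1/48)) = 2*((1259/28)*(1/48)) = 2*(1259/1344) = 1259/672 ≈ 1.8735)
1/(t + (4*(-31))*47) = 1/(1259/672 + (4*(-31))*47) = 1/(1259/672 - 124*47) = 1/(1259/672 - 5828) = 1/(-3915157/672) = -672/3915157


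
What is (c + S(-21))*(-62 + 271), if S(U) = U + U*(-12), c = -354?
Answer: -25707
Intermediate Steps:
S(U) = -11*U (S(U) = U - 12*U = -11*U)
(c + S(-21))*(-62 + 271) = (-354 - 11*(-21))*(-62 + 271) = (-354 + 231)*209 = -123*209 = -25707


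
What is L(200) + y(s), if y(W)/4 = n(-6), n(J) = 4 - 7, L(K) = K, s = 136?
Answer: 188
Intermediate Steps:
n(J) = -3
y(W) = -12 (y(W) = 4*(-3) = -12)
L(200) + y(s) = 200 - 12 = 188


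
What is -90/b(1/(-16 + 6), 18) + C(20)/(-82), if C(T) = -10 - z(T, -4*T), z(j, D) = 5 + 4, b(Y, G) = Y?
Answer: 73819/82 ≈ 900.23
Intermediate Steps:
z(j, D) = 9
C(T) = -19 (C(T) = -10 - 1*9 = -10 - 9 = -19)
-90/b(1/(-16 + 6), 18) + C(20)/(-82) = -90/(1/(-16 + 6)) - 19/(-82) = -90/(1/(-10)) - 19*(-1/82) = -90/(-⅒) + 19/82 = -90*(-10) + 19/82 = 900 + 19/82 = 73819/82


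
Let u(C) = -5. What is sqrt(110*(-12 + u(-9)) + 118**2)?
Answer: 7*sqrt(246) ≈ 109.79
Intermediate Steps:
sqrt(110*(-12 + u(-9)) + 118**2) = sqrt(110*(-12 - 5) + 118**2) = sqrt(110*(-17) + 13924) = sqrt(-1870 + 13924) = sqrt(12054) = 7*sqrt(246)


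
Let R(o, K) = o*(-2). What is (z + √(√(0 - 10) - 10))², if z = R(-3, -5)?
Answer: (6 + √(-10 + I*√10))² ≈ 31.928 + 41.57*I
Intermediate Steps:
R(o, K) = -2*o
z = 6 (z = -2*(-3) = 6)
(z + √(√(0 - 10) - 10))² = (6 + √(√(0 - 10) - 10))² = (6 + √(√(-10) - 10))² = (6 + √(I*√10 - 10))² = (6 + √(-10 + I*√10))²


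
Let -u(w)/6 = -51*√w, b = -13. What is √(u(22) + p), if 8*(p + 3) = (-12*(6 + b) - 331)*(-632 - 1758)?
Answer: √(295153 + 1224*√22)/2 ≈ 274.27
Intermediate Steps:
u(w) = 306*√w (u(w) = -(-306)*√w = 306*√w)
p = 295153/4 (p = -3 + ((-12*(6 - 13) - 331)*(-632 - 1758))/8 = -3 + ((-12*(-7) - 331)*(-2390))/8 = -3 + ((84 - 331)*(-2390))/8 = -3 + (-247*(-2390))/8 = -3 + (⅛)*590330 = -3 + 295165/4 = 295153/4 ≈ 73788.)
√(u(22) + p) = √(306*√22 + 295153/4) = √(295153/4 + 306*√22)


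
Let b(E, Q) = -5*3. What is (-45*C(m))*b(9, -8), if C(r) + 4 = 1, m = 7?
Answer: -2025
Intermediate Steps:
b(E, Q) = -15
C(r) = -3 (C(r) = -4 + 1 = -3)
(-45*C(m))*b(9, -8) = -45*(-3)*(-15) = 135*(-15) = -2025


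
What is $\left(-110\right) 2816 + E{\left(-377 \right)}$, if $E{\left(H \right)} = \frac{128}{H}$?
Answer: $- \frac{116779648}{377} \approx -3.0976 \cdot 10^{5}$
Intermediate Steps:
$\left(-110\right) 2816 + E{\left(-377 \right)} = \left(-110\right) 2816 + \frac{128}{-377} = -309760 + 128 \left(- \frac{1}{377}\right) = -309760 - \frac{128}{377} = - \frac{116779648}{377}$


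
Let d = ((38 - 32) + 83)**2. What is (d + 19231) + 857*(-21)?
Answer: 9155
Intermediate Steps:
d = 7921 (d = (6 + 83)**2 = 89**2 = 7921)
(d + 19231) + 857*(-21) = (7921 + 19231) + 857*(-21) = 27152 - 17997 = 9155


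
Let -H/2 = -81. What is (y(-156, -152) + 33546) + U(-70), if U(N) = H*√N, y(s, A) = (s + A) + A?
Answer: 33086 + 162*I*√70 ≈ 33086.0 + 1355.4*I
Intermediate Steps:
y(s, A) = s + 2*A (y(s, A) = (A + s) + A = s + 2*A)
H = 162 (H = -2*(-81) = 162)
U(N) = 162*√N
(y(-156, -152) + 33546) + U(-70) = ((-156 + 2*(-152)) + 33546) + 162*√(-70) = ((-156 - 304) + 33546) + 162*(I*√70) = (-460 + 33546) + 162*I*√70 = 33086 + 162*I*√70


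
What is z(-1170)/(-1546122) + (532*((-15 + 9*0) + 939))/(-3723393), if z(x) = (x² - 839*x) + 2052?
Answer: -528867302779/319823323997 ≈ -1.6536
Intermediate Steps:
z(x) = 2052 + x² - 839*x
z(-1170)/(-1546122) + (532*((-15 + 9*0) + 939))/(-3723393) = (2052 + (-1170)² - 839*(-1170))/(-1546122) + (532*((-15 + 9*0) + 939))/(-3723393) = (2052 + 1368900 + 981630)*(-1/1546122) + (532*((-15 + 0) + 939))*(-1/3723393) = 2352582*(-1/1546122) + (532*(-15 + 939))*(-1/3723393) = -392097/257687 + (532*924)*(-1/3723393) = -392097/257687 + 491568*(-1/3723393) = -392097/257687 - 163856/1241131 = -528867302779/319823323997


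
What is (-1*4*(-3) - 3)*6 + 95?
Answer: 149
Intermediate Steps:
(-1*4*(-3) - 3)*6 + 95 = (-4*(-3) - 3)*6 + 95 = (12 - 3)*6 + 95 = 9*6 + 95 = 54 + 95 = 149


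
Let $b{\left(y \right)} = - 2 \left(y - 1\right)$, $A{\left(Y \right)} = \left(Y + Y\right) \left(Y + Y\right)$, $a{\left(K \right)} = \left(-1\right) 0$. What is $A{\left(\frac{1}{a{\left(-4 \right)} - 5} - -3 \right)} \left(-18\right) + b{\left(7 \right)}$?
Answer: $- \frac{14412}{25} \approx -576.48$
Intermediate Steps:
$a{\left(K \right)} = 0$
$A{\left(Y \right)} = 4 Y^{2}$ ($A{\left(Y \right)} = 2 Y 2 Y = 4 Y^{2}$)
$b{\left(y \right)} = 2 - 2 y$ ($b{\left(y \right)} = - 2 \left(-1 + y\right) = 2 - 2 y$)
$A{\left(\frac{1}{a{\left(-4 \right)} - 5} - -3 \right)} \left(-18\right) + b{\left(7 \right)} = 4 \left(\frac{1}{0 - 5} - -3\right)^{2} \left(-18\right) + \left(2 - 14\right) = 4 \left(\frac{1}{-5} + 3\right)^{2} \left(-18\right) + \left(2 - 14\right) = 4 \left(- \frac{1}{5} + 3\right)^{2} \left(-18\right) - 12 = 4 \left(\frac{14}{5}\right)^{2} \left(-18\right) - 12 = 4 \cdot \frac{196}{25} \left(-18\right) - 12 = \frac{784}{25} \left(-18\right) - 12 = - \frac{14112}{25} - 12 = - \frac{14412}{25}$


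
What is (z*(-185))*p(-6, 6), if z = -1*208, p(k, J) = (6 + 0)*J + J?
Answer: 1616160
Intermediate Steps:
p(k, J) = 7*J (p(k, J) = 6*J + J = 7*J)
z = -208
(z*(-185))*p(-6, 6) = (-208*(-185))*(7*6) = 38480*42 = 1616160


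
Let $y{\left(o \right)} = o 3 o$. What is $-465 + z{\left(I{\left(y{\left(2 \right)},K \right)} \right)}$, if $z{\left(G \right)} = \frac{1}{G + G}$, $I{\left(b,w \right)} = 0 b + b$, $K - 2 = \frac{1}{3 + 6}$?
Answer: $- \frac{11159}{24} \approx -464.96$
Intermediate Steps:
$y{\left(o \right)} = 3 o^{2}$ ($y{\left(o \right)} = 3 o o = 3 o^{2}$)
$K = \frac{19}{9}$ ($K = 2 + \frac{1}{3 + 6} = 2 + \frac{1}{9} = \frac{19}{9} \approx 2.1111$)
$I{\left(b,w \right)} = b$ ($I{\left(b,w \right)} = 0 + b = b$)
$z{\left(G \right)} = \frac{1}{2 G}$
$-465 + z{\left(I{\left(y{\left(2 \right)},K \right)} \right)} = -465 + \frac{1}{2 \cdot 3 \cdot 2^{2}} = -465 + \frac{1}{2 \cdot 3 \cdot 4} = -465 + \frac{1}{2 \cdot 12} = -465 + \frac{1}{2} \cdot \frac{1}{12} = -465 + \frac{1}{24} = - \frac{11159}{24}$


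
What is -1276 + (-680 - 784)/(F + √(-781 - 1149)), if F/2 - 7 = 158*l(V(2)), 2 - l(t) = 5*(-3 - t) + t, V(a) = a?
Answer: 4*(-319*√1930 + 2524932*I)/(√1930 - 7914*I) ≈ -1276.2 + 0.0010269*I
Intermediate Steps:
l(t) = 17 + 4*t (l(t) = 2 - (5*(-3 - t) + t) = 2 - ((-15 - 5*t) + t) = 2 - (-15 - 4*t) = 2 + (15 + 4*t) = 17 + 4*t)
F = 7914 (F = 14 + 2*(158*(17 + 4*2)) = 14 + 2*(158*(17 + 8)) = 14 + 2*(158*25) = 14 + 2*3950 = 14 + 7900 = 7914)
-1276 + (-680 - 784)/(F + √(-781 - 1149)) = -1276 + (-680 - 784)/(7914 + √(-781 - 1149)) = -1276 - 1464/(7914 + √(-1930)) = -1276 - 1464/(7914 + I*√1930)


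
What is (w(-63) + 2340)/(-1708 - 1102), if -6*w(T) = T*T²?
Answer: -88029/5620 ≈ -15.664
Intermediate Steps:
w(T) = -T³/6 (w(T) = -T*T²/6 = -T³/6)
(w(-63) + 2340)/(-1708 - 1102) = (-⅙*(-63)³ + 2340)/(-1708 - 1102) = (-⅙*(-250047) + 2340)/(-2810) = (83349/2 + 2340)*(-1/2810) = (88029/2)*(-1/2810) = -88029/5620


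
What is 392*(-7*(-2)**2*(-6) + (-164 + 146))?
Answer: 58800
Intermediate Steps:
392*(-7*(-2)**2*(-6) + (-164 + 146)) = 392*(-7*4*(-6) - 18) = 392*(-28*(-6) - 18) = 392*(168 - 18) = 392*150 = 58800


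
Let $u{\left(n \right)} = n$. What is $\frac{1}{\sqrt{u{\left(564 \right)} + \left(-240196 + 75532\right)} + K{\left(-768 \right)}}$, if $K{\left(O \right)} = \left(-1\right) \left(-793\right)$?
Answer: $\frac{793}{792949} - \frac{10 i \sqrt{1641}}{792949} \approx 0.0010001 - 0.00051087 i$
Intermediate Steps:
$K{\left(O \right)} = 793$
$\frac{1}{\sqrt{u{\left(564 \right)} + \left(-240196 + 75532\right)} + K{\left(-768 \right)}} = \frac{1}{\sqrt{564 + \left(-240196 + 75532\right)} + 793} = \frac{1}{\sqrt{564 - 164664} + 793} = \frac{1}{\sqrt{-164100} + 793} = \frac{1}{10 i \sqrt{1641} + 793} = \frac{1}{793 + 10 i \sqrt{1641}}$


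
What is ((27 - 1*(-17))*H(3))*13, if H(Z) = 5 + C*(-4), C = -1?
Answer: 5148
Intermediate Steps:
H(Z) = 9 (H(Z) = 5 - 1*(-4) = 5 + 4 = 9)
((27 - 1*(-17))*H(3))*13 = ((27 - 1*(-17))*9)*13 = ((27 + 17)*9)*13 = (44*9)*13 = 396*13 = 5148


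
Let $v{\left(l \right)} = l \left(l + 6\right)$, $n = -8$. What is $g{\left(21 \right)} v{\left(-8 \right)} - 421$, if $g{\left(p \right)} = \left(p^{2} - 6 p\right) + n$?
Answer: $4491$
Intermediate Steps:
$v{\left(l \right)} = l \left(6 + l\right)$
$g{\left(p \right)} = -8 + p^{2} - 6 p$ ($g{\left(p \right)} = \left(p^{2} - 6 p\right) - 8 = -8 + p^{2} - 6 p$)
$g{\left(21 \right)} v{\left(-8 \right)} - 421 = \left(-8 + 21^{2} - 126\right) \left(- 8 \left(6 - 8\right)\right) - 421 = \left(-8 + 441 - 126\right) \left(\left(-8\right) \left(-2\right)\right) - 421 = 307 \cdot 16 - 421 = 4912 - 421 = 4491$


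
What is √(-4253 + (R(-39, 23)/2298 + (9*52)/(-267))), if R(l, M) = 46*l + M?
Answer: I*√178005349038306/204522 ≈ 65.234*I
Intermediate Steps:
R(l, M) = M + 46*l
√(-4253 + (R(-39, 23)/2298 + (9*52)/(-267))) = √(-4253 + ((23 + 46*(-39))/2298 + (9*52)/(-267))) = √(-4253 + ((23 - 1794)*(1/2298) + 468*(-1/267))) = √(-4253 + (-1771*1/2298 - 156/89)) = √(-4253 + (-1771/2298 - 156/89)) = √(-4253 - 516107/204522) = √(-870348173/204522) = I*√178005349038306/204522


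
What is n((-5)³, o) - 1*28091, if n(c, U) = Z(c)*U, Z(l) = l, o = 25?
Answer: -31216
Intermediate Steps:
n(c, U) = U*c (n(c, U) = c*U = U*c)
n((-5)³, o) - 1*28091 = 25*(-5)³ - 1*28091 = 25*(-125) - 28091 = -3125 - 28091 = -31216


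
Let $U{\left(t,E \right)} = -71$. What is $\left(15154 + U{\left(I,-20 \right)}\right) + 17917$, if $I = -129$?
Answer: $33000$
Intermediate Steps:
$\left(15154 + U{\left(I,-20 \right)}\right) + 17917 = \left(15154 - 71\right) + 17917 = 15083 + 17917 = 33000$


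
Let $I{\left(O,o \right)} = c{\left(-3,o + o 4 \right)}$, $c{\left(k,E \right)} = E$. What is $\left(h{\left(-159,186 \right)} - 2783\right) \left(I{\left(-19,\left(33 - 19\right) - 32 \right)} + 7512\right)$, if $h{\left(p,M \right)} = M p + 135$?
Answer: $-239151684$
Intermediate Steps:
$h{\left(p,M \right)} = 135 + M p$
$I{\left(O,o \right)} = 5 o$ ($I{\left(O,o \right)} = o + o 4 = o + 4 o = 5 o$)
$\left(h{\left(-159,186 \right)} - 2783\right) \left(I{\left(-19,\left(33 - 19\right) - 32 \right)} + 7512\right) = \left(\left(135 + 186 \left(-159\right)\right) - 2783\right) \left(5 \left(\left(33 - 19\right) - 32\right) + 7512\right) = \left(\left(135 - 29574\right) - 2783\right) \left(5 \left(14 - 32\right) + 7512\right) = \left(-29439 - 2783\right) \left(5 \left(-18\right) + 7512\right) = - 32222 \left(-90 + 7512\right) = \left(-32222\right) 7422 = -239151684$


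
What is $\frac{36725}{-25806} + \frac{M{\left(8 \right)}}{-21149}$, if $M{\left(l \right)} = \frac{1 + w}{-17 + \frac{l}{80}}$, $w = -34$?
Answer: $- \frac{131270313205}{92235314886} \approx -1.4232$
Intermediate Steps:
$M{\left(l \right)} = - \frac{33}{-17 + \frac{l}{80}}$ ($M{\left(l \right)} = \frac{1 - 34}{-17 + \frac{l}{80}} = - \frac{33}{-17 + l \frac{1}{80}} = - \frac{33}{-17 + \frac{l}{80}}$)
$\frac{36725}{-25806} + \frac{M{\left(8 \right)}}{-21149} = \frac{36725}{-25806} + \frac{\left(-2640\right) \frac{1}{-1360 + 8}}{-21149} = 36725 \left(- \frac{1}{25806}\right) + - \frac{2640}{-1352} \left(- \frac{1}{21149}\right) = - \frac{36725}{25806} + \left(-2640\right) \left(- \frac{1}{1352}\right) \left(- \frac{1}{21149}\right) = - \frac{36725}{25806} + \frac{330}{169} \left(- \frac{1}{21149}\right) = - \frac{36725}{25806} - \frac{330}{3574181} = - \frac{131270313205}{92235314886}$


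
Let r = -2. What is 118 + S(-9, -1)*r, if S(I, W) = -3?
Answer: 124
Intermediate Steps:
118 + S(-9, -1)*r = 118 - 3*(-2) = 118 + 6 = 124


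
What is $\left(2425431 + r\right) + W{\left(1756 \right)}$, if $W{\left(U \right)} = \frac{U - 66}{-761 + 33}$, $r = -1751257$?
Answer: $\frac{18876807}{28} \approx 6.7417 \cdot 10^{5}$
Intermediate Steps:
$W{\left(U \right)} = \frac{33}{364} - \frac{U}{728}$ ($W{\left(U \right)} = \frac{-66 + U}{-728} = \left(-66 + U\right) \left(- \frac{1}{728}\right) = \frac{33}{364} - \frac{U}{728}$)
$\left(2425431 + r\right) + W{\left(1756 \right)} = \left(2425431 - 1751257\right) + \left(\frac{33}{364} - \frac{439}{182}\right) = 674174 + \left(\frac{33}{364} - \frac{439}{182}\right) = 674174 - \frac{65}{28} = \frac{18876807}{28}$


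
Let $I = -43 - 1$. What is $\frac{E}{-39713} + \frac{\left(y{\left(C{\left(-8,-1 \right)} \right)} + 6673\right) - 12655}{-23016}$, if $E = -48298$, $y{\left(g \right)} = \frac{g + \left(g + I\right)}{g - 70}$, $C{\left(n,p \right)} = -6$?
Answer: $\frac{6408513191}{4341663438} \approx 1.476$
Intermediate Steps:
$I = -44$
$y{\left(g \right)} = \frac{-44 + 2 g}{-70 + g}$ ($y{\left(g \right)} = \frac{g + \left(g - 44\right)}{g - 70} = \frac{g + \left(-44 + g\right)}{-70 + g} = \frac{-44 + 2 g}{-70 + g}$)
$\frac{E}{-39713} + \frac{\left(y{\left(C{\left(-8,-1 \right)} \right)} + 6673\right) - 12655}{-23016} = - \frac{48298}{-39713} + \frac{\left(\frac{2 \left(-22 - 6\right)}{-70 - 6} + 6673\right) - 12655}{-23016} = \left(-48298\right) \left(- \frac{1}{39713}\right) + \left(\left(2 \frac{1}{-76} \left(-28\right) + 6673\right) - 12655\right) \left(- \frac{1}{23016}\right) = \frac{48298}{39713} + \left(\left(2 \left(- \frac{1}{76}\right) \left(-28\right) + 6673\right) - 12655\right) \left(- \frac{1}{23016}\right) = \frac{48298}{39713} + \left(\left(\frac{14}{19} + 6673\right) - 12655\right) \left(- \frac{1}{23016}\right) = \frac{48298}{39713} + \left(\frac{126801}{19} - 12655\right) \left(- \frac{1}{23016}\right) = \frac{48298}{39713} - - \frac{28411}{109326} = \frac{48298}{39713} + \frac{28411}{109326} = \frac{6408513191}{4341663438}$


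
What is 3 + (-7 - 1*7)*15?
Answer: -207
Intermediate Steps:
3 + (-7 - 1*7)*15 = 3 + (-7 - 7)*15 = 3 - 14*15 = 3 - 210 = -207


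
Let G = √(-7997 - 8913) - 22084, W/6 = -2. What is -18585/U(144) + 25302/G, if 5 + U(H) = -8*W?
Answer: -217026751919/1056726593 - 4217*I*√16910/81286661 ≈ -205.38 - 0.0067462*I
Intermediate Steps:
W = -12 (W = 6*(-2) = -12)
U(H) = 91 (U(H) = -5 - 8*(-12) = -5 + 96 = 91)
G = -22084 + I*√16910 (G = √(-16910) - 22084 = I*√16910 - 22084 = -22084 + I*√16910 ≈ -22084.0 + 130.04*I)
-18585/U(144) + 25302/G = -18585/91 + 25302/(-22084 + I*√16910) = -18585*1/91 + 25302/(-22084 + I*√16910) = -2655/13 + 25302/(-22084 + I*√16910)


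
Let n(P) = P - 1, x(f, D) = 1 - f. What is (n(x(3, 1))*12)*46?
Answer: -1656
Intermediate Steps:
n(P) = -1 + P
(n(x(3, 1))*12)*46 = ((-1 + (1 - 1*3))*12)*46 = ((-1 + (1 - 3))*12)*46 = ((-1 - 2)*12)*46 = -3*12*46 = -36*46 = -1656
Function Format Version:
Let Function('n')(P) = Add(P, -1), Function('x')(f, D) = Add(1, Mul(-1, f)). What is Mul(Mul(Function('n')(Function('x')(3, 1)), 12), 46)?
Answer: -1656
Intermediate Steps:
Function('n')(P) = Add(-1, P)
Mul(Mul(Function('n')(Function('x')(3, 1)), 12), 46) = Mul(Mul(Add(-1, Add(1, Mul(-1, 3))), 12), 46) = Mul(Mul(Add(-1, Add(1, -3)), 12), 46) = Mul(Mul(Add(-1, -2), 12), 46) = Mul(Mul(-3, 12), 46) = Mul(-36, 46) = -1656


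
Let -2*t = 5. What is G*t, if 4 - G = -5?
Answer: -45/2 ≈ -22.500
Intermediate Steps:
G = 9 (G = 4 - 1*(-5) = 4 + 5 = 9)
t = -5/2 (t = -½*5 = -5/2 ≈ -2.5000)
G*t = 9*(-5/2) = -45/2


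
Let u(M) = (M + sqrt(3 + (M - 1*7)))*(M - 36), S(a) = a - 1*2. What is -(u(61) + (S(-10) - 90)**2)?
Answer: -11929 - 25*sqrt(57) ≈ -12118.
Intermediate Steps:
S(a) = -2 + a (S(a) = a - 2 = -2 + a)
u(M) = (-36 + M)*(M + sqrt(-4 + M)) (u(M) = (M + sqrt(3 + (M - 7)))*(-36 + M) = (M + sqrt(3 + (-7 + M)))*(-36 + M) = (M + sqrt(-4 + M))*(-36 + M) = (-36 + M)*(M + sqrt(-4 + M)))
-(u(61) + (S(-10) - 90)**2) = -((61**2 - 36*61 - 36*sqrt(-4 + 61) + 61*sqrt(-4 + 61)) + ((-2 - 10) - 90)**2) = -((3721 - 2196 - 36*sqrt(57) + 61*sqrt(57)) + (-12 - 90)**2) = -((1525 + 25*sqrt(57)) + (-102)**2) = -((1525 + 25*sqrt(57)) + 10404) = -(11929 + 25*sqrt(57)) = -11929 - 25*sqrt(57)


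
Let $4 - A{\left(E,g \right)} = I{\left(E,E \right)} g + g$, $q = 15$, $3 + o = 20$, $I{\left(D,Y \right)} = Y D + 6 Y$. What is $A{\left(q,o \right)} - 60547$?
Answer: $-65915$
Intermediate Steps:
$I{\left(D,Y \right)} = 6 Y + D Y$ ($I{\left(D,Y \right)} = D Y + 6 Y = 6 Y + D Y$)
$o = 17$ ($o = -3 + 20 = 17$)
$A{\left(E,g \right)} = 4 - g - E g \left(6 + E\right)$ ($A{\left(E,g \right)} = 4 - \left(E \left(6 + E\right) g + g\right) = 4 - \left(E g \left(6 + E\right) + g\right) = 4 - \left(g + E g \left(6 + E\right)\right) = 4 - g - E g \left(6 + E\right)$)
$A{\left(q,o \right)} - 60547 = \left(4 - 17 - 15 \cdot 17 \left(6 + 15\right)\right) - 60547 = \left(4 - 17 - 15 \cdot 17 \cdot 21\right) - 60547 = \left(4 - 17 - 5355\right) - 60547 = -5368 - 60547 = -65915$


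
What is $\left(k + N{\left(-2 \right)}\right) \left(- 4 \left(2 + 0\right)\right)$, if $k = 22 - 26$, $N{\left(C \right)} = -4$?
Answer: $64$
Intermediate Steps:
$k = -4$ ($k = 22 - 26 = -4$)
$\left(k + N{\left(-2 \right)}\right) \left(- 4 \left(2 + 0\right)\right) = \left(-4 - 4\right) \left(- 4 \left(2 + 0\right)\right) = - 8 \left(\left(-4\right) 2\right) = \left(-8\right) \left(-8\right) = 64$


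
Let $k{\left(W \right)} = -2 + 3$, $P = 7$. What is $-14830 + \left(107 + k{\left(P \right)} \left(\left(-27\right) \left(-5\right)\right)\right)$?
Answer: $-14588$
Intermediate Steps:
$k{\left(W \right)} = 1$
$-14830 + \left(107 + k{\left(P \right)} \left(\left(-27\right) \left(-5\right)\right)\right) = -14830 + \left(107 + 1 \left(\left(-27\right) \left(-5\right)\right)\right) = -14830 + \left(107 + 1 \cdot 135\right) = -14830 + \left(107 + 135\right) = -14830 + 242 = -14588$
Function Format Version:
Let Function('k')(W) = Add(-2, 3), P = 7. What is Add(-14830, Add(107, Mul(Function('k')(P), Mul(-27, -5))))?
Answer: -14588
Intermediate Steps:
Function('k')(W) = 1
Add(-14830, Add(107, Mul(Function('k')(P), Mul(-27, -5)))) = Add(-14830, Add(107, Mul(1, Mul(-27, -5)))) = Add(-14830, Add(107, Mul(1, 135))) = Add(-14830, Add(107, 135)) = Add(-14830, 242) = -14588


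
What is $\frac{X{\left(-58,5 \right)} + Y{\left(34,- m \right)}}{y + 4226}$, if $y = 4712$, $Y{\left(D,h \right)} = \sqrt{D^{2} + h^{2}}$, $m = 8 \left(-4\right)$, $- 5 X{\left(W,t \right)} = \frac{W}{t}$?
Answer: $\frac{29}{111725} + \frac{\sqrt{545}}{4469} \approx 0.0054834$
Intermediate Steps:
$X{\left(W,t \right)} = - \frac{W}{5 t}$ ($X{\left(W,t \right)} = - \frac{W \frac{1}{t}}{5} = - \frac{W}{5 t}$)
$m = -32$
$\frac{X{\left(-58,5 \right)} + Y{\left(34,- m \right)}}{y + 4226} = \frac{\left(- \frac{1}{5}\right) \left(-58\right) \frac{1}{5} + \sqrt{34^{2} + \left(\left(-1\right) \left(-32\right)\right)^{2}}}{4712 + 4226} = \frac{\left(- \frac{1}{5}\right) \left(-58\right) \frac{1}{5} + \sqrt{1156 + 32^{2}}}{8938} = \left(\frac{58}{25} + \sqrt{1156 + 1024}\right) \frac{1}{8938} = \left(\frac{58}{25} + \sqrt{2180}\right) \frac{1}{8938} = \left(\frac{58}{25} + 2 \sqrt{545}\right) \frac{1}{8938} = \frac{29}{111725} + \frac{\sqrt{545}}{4469}$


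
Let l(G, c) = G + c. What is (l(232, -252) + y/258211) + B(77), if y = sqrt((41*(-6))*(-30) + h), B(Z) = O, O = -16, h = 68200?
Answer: -36 + 2*sqrt(18895)/258211 ≈ -35.999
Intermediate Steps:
B(Z) = -16
y = 2*sqrt(18895) (y = sqrt((41*(-6))*(-30) + 68200) = sqrt(-246*(-30) + 68200) = sqrt(7380 + 68200) = sqrt(75580) = 2*sqrt(18895) ≈ 274.92)
(l(232, -252) + y/258211) + B(77) = ((232 - 252) + (2*sqrt(18895))/258211) - 16 = (-20 + (2*sqrt(18895))*(1/258211)) - 16 = (-20 + 2*sqrt(18895)/258211) - 16 = -36 + 2*sqrt(18895)/258211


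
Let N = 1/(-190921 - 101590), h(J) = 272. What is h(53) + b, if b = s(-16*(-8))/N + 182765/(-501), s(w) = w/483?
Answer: -2086733503/26887 ≈ -77611.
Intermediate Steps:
s(w) = w/483 (s(w) = w*(1/483) = w/483)
N = -1/292511 (N = 1/(-292511) = -1/292511 ≈ -3.4187e-6)
b = -2094046767/26887 (b = ((-16*(-8))/483)/(-1/292511) + 182765/(-501) = ((1/483)*128)*(-292511) + 182765*(-1/501) = (128/483)*(-292511) - 182765/501 = -37441408/483 - 182765/501 = -2094046767/26887 ≈ -77883.)
h(53) + b = 272 - 2094046767/26887 = -2086733503/26887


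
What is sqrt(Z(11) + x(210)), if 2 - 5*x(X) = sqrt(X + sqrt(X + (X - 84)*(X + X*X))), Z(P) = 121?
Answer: sqrt(3035 - 5*sqrt(210 + sqrt(5583270)))/5 ≈ 10.548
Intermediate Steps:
x(X) = 2/5 - sqrt(X + sqrt(X + (-84 + X)*(X + X**2)))/5 (x(X) = 2/5 - sqrt(X + sqrt(X + (X - 84)*(X + X*X)))/5 = 2/5 - sqrt(X + sqrt(X + (-84 + X)*(X + X**2)))/5)
sqrt(Z(11) + x(210)) = sqrt(121 + (2/5 - sqrt(210 + sqrt(-1*210*(83 - 1*210**2 + 83*210)))/5)) = sqrt(121 + (2/5 - sqrt(210 + sqrt(-1*210*(83 - 1*44100 + 17430)))/5)) = sqrt(121 + (2/5 - sqrt(210 + sqrt(-1*210*(83 - 44100 + 17430)))/5)) = sqrt(121 + (2/5 - sqrt(210 + sqrt(-1*210*(-26587)))/5)) = sqrt(121 + (2/5 - sqrt(210 + sqrt(5583270))/5)) = sqrt(607/5 - sqrt(210 + sqrt(5583270))/5)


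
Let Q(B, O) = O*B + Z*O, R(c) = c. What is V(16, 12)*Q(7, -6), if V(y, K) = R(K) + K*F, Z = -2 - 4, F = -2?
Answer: 72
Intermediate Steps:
Z = -6
Q(B, O) = -6*O + B*O (Q(B, O) = O*B - 6*O = B*O - 6*O = -6*O + B*O)
V(y, K) = -K (V(y, K) = K + K*(-2) = K - 2*K = -K)
V(16, 12)*Q(7, -6) = (-1*12)*(-6*(-6 + 7)) = -(-72) = -12*(-6) = 72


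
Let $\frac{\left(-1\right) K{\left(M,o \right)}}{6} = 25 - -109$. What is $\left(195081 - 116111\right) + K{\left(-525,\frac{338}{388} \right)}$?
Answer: $78166$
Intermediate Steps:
$K{\left(M,o \right)} = -804$ ($K{\left(M,o \right)} = - 6 \left(25 - -109\right) = - 6 \left(25 + 109\right) = \left(-6\right) 134 = -804$)
$\left(195081 - 116111\right) + K{\left(-525,\frac{338}{388} \right)} = \left(195081 - 116111\right) - 804 = 78970 - 804 = 78166$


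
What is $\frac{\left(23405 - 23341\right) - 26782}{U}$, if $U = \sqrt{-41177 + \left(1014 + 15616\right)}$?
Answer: $\frac{26718 i \sqrt{24547}}{24547} \approx 170.53 i$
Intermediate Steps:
$U = i \sqrt{24547}$ ($U = \sqrt{-41177 + 16630} = \sqrt{-24547} = i \sqrt{24547} \approx 156.67 i$)
$\frac{\left(23405 - 23341\right) - 26782}{U} = \frac{\left(23405 - 23341\right) - 26782}{i \sqrt{24547}} = \left(\left(23405 - 23341\right) - 26782\right) \left(- \frac{i \sqrt{24547}}{24547}\right) = \left(64 - 26782\right) \left(- \frac{i \sqrt{24547}}{24547}\right) = - 26718 \left(- \frac{i \sqrt{24547}}{24547}\right) = \frac{26718 i \sqrt{24547}}{24547}$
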